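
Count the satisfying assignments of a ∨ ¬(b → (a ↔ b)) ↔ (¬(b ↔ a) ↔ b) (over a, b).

a  b  |  (a ↔ b)  (b → (a ↔ b))  ¬(b → (a ↔ b))  (a ∨ ¬(b → (a ↔ b)))  (b ↔ a)  ¬(b ↔ a)  (¬(b ↔ a) ↔ b)  φ
F  F  |     T           T              F                  F               T        F            T         F
F  T  |     F           F              T                  T               F        T            T         T
T  F  |     F           T              F                  T               F        T            F         F
T  T  |     T           T              F                  T               T        F            F         F
The formula is true on 1 of the 4 rows.

1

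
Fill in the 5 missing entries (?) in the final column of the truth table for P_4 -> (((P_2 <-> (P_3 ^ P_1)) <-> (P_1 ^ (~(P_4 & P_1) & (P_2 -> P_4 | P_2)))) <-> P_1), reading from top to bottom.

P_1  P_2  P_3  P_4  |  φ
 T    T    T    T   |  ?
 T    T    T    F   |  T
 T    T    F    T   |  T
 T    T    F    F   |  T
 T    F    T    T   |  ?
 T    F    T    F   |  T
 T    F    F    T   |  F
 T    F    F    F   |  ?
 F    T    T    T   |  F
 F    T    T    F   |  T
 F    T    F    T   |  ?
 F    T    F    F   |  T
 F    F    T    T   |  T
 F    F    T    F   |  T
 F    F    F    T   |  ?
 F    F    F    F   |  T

Row P_1=T, P_2=T, P_3=T, P_4=T: (((P_2 <-> (P_3 ^ P_1)) <-> (P_1 ^ (~(P_4 & P_1) & (P_2 -> P_4 | P_2)))) <-> P_1) = F, so the formula = F.
Row P_1=T, P_2=F, P_3=T, P_4=T: (((P_2 <-> (P_3 ^ P_1)) <-> (P_1 ^ (~(P_4 & P_1) & (P_2 -> P_4 | P_2)))) <-> P_1) = T, so the formula = T.
Row P_1=T, P_2=F, P_3=F, P_4=F: (((P_2 <-> (P_3 ^ P_1)) <-> (P_1 ^ (~(P_4 & P_1) & (P_2 -> P_4 | P_2)))) <-> P_1) = T, so the formula = T.
Row P_1=F, P_2=T, P_3=F, P_4=T: (((P_2 <-> (P_3 ^ P_1)) <-> (P_1 ^ (~(P_4 & P_1) & (P_2 -> P_4 | P_2)))) <-> P_1) = T, so the formula = T.
Row P_1=F, P_2=F, P_3=F, P_4=T: (((P_2 <-> (P_3 ^ P_1)) <-> (P_1 ^ (~(P_4 & P_1) & (P_2 -> P_4 | P_2)))) <-> P_1) = F, so the formula = F.

F, T, T, T, F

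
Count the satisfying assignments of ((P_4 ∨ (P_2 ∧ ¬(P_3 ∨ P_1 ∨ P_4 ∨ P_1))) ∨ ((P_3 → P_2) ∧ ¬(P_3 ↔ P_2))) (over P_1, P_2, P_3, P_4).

P_1 | P_2 | P_3 | P_4 || φ
 F  |  F  |  F  |  F  || F
 F  |  F  |  F  |  T  || T
 F  |  F  |  T  |  F  || F
 F  |  F  |  T  |  T  || T
 F  |  T  |  F  |  F  || T
 F  |  T  |  F  |  T  || T
 F  |  T  |  T  |  F  || F
 F  |  T  |  T  |  T  || T
 T  |  F  |  F  |  F  || F
 T  |  F  |  F  |  T  || T
 T  |  F  |  T  |  F  || F
 T  |  F  |  T  |  T  || T
 T  |  T  |  F  |  F  || T
 T  |  T  |  F  |  T  || T
 T  |  T  |  T  |  F  || F
 T  |  T  |  T  |  T  || T
The formula is true on 10 of the 16 rows.

10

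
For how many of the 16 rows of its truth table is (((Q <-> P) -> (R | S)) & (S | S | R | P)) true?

13

P  Q  R  S     (Q <-> P)  (R | S)  ((Q <-> P) -> (R | S))  (S | S | R | P)  φ
0  0  0  0         1         0               0                    0         0
0  0  0  1         1         1               1                    1         1
0  0  1  0         1         1               1                    1         1
0  0  1  1         1         1               1                    1         1
0  1  0  0         0         0               1                    0         0
0  1  0  1         0         1               1                    1         1
0  1  1  0         0         1               1                    1         1
0  1  1  1         0         1               1                    1         1
1  0  0  0         0         0               1                    1         1
1  0  0  1         0         1               1                    1         1
1  0  1  0         0         1               1                    1         1
1  0  1  1         0         1               1                    1         1
1  1  0  0         1         0               0                    1         0
1  1  0  1         1         1               1                    1         1
1  1  1  0         1         1               1                    1         1
1  1  1  1         1         1               1                    1         1
The formula is true on 13 of the 16 rows.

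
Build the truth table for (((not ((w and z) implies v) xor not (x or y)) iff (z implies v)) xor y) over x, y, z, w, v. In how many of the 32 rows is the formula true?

22

x | y | z | w | v || φ
1 | 1 | 1 | 1 | 1 || 1
1 | 1 | 1 | 1 | 0 || 1
1 | 1 | 1 | 0 | 1 || 1
1 | 1 | 1 | 0 | 0 || 0
1 | 1 | 0 | 1 | 1 || 1
1 | 1 | 0 | 1 | 0 || 1
1 | 1 | 0 | 0 | 1 || 1
1 | 1 | 0 | 0 | 0 || 1
1 | 0 | 1 | 1 | 1 || 0
1 | 0 | 1 | 1 | 0 || 0
1 | 0 | 1 | 0 | 1 || 0
1 | 0 | 1 | 0 | 0 || 1
1 | 0 | 0 | 1 | 1 || 0
1 | 0 | 0 | 1 | 0 || 0
1 | 0 | 0 | 0 | 1 || 0
1 | 0 | 0 | 0 | 0 || 0
0 | 1 | 1 | 1 | 1 || 1
0 | 1 | 1 | 1 | 0 || 1
0 | 1 | 1 | 0 | 1 || 1
0 | 1 | 1 | 0 | 0 || 0
0 | 1 | 0 | 1 | 1 || 1
0 | 1 | 0 | 1 | 0 || 1
0 | 1 | 0 | 0 | 1 || 1
0 | 1 | 0 | 0 | 0 || 1
0 | 0 | 1 | 1 | 1 || 1
0 | 0 | 1 | 1 | 0 || 1
0 | 0 | 1 | 0 | 1 || 1
0 | 0 | 1 | 0 | 0 || 0
0 | 0 | 0 | 1 | 1 || 1
0 | 0 | 0 | 1 | 0 || 1
0 | 0 | 0 | 0 | 1 || 1
0 | 0 | 0 | 0 | 0 || 1
The formula is true on 22 of the 32 rows.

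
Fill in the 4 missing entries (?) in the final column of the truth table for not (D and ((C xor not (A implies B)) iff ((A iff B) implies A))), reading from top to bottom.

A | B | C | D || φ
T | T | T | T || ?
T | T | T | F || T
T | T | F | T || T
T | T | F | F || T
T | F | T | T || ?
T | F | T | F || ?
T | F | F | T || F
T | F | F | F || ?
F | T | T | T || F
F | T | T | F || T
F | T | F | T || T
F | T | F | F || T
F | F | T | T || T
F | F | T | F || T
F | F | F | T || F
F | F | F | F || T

F, T, T, T

Row A=T, B=T, C=T, D=T: ((C xor not (A implies B)) iff ((A iff B) implies A)) = T, (D and ((C xor not (A implies B)) iff ((A iff B) implies A))) = T, so the formula = F.
Row A=T, B=F, C=T, D=T: ((C xor not (A implies B)) iff ((A iff B) implies A)) = F, (D and ((C xor not (A implies B)) iff ((A iff B) implies A))) = F, so the formula = T.
Row A=T, B=F, C=T, D=F: ((C xor not (A implies B)) iff ((A iff B) implies A)) = F, (D and ((C xor not (A implies B)) iff ((A iff B) implies A))) = F, so the formula = T.
Row A=T, B=F, C=F, D=F: ((C xor not (A implies B)) iff ((A iff B) implies A)) = T, (D and ((C xor not (A implies B)) iff ((A iff B) implies A))) = F, so the formula = T.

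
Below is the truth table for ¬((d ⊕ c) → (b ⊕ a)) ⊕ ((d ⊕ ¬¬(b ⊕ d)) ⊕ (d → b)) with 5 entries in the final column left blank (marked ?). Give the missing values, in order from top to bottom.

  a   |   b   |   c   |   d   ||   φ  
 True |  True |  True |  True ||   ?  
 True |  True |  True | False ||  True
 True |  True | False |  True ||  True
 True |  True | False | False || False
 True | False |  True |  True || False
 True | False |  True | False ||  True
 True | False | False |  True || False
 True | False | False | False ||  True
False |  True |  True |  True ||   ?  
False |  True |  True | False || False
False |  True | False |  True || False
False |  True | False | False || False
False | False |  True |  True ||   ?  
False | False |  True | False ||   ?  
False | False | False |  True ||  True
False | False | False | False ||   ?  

False, False, False, False, True

Row a=True, b=True, c=True, d=True: ¬((d ⊕ c) → (b ⊕ a)) = False, ((d ⊕ ¬¬(b ⊕ d)) ⊕ (d → b)) = False, so the formula = False.
Row a=False, b=True, c=True, d=True: ¬((d ⊕ c) → (b ⊕ a)) = False, ((d ⊕ ¬¬(b ⊕ d)) ⊕ (d → b)) = False, so the formula = False.
Row a=False, b=False, c=True, d=True: ¬((d ⊕ c) → (b ⊕ a)) = False, ((d ⊕ ¬¬(b ⊕ d)) ⊕ (d → b)) = False, so the formula = False.
Row a=False, b=False, c=True, d=False: ¬((d ⊕ c) → (b ⊕ a)) = True, ((d ⊕ ¬¬(b ⊕ d)) ⊕ (d → b)) = True, so the formula = False.
Row a=False, b=False, c=False, d=False: ¬((d ⊕ c) → (b ⊕ a)) = False, ((d ⊕ ¬¬(b ⊕ d)) ⊕ (d → b)) = True, so the formula = True.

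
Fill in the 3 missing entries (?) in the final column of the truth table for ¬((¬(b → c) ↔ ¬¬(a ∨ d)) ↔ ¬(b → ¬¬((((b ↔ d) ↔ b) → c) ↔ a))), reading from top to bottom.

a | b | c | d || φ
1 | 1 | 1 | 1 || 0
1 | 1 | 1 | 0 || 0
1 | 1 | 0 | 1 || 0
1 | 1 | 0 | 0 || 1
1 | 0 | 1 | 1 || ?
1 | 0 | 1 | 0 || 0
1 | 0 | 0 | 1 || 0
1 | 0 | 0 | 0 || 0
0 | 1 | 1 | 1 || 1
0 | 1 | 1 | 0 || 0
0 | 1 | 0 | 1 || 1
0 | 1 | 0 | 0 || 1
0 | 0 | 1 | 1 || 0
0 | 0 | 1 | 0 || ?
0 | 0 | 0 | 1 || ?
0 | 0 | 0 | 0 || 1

0, 1, 0

Row a=1, b=0, c=1, d=1: (¬(b → c) ↔ ¬¬(a ∨ d)) = 0, ¬(b → ¬¬((((b ↔ d) ↔ b) → c) ↔ a)) = 0, ((¬(b → c) ↔ ¬¬(a ∨ d)) ↔ ¬(b → ¬¬((((b ↔ d) ↔ b) → c) ↔ a))) = 1, so the formula = 0.
Row a=0, b=0, c=1, d=0: (¬(b → c) ↔ ¬¬(a ∨ d)) = 1, ¬(b → ¬¬((((b ↔ d) ↔ b) → c) ↔ a)) = 0, ((¬(b → c) ↔ ¬¬(a ∨ d)) ↔ ¬(b → ¬¬((((b ↔ d) ↔ b) → c) ↔ a))) = 0, so the formula = 1.
Row a=0, b=0, c=0, d=1: (¬(b → c) ↔ ¬¬(a ∨ d)) = 0, ¬(b → ¬¬((((b ↔ d) ↔ b) → c) ↔ a)) = 0, ((¬(b → c) ↔ ¬¬(a ∨ d)) ↔ ¬(b → ¬¬((((b ↔ d) ↔ b) → c) ↔ a))) = 1, so the formula = 0.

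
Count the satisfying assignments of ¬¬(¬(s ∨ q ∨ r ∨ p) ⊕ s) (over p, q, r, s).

p | q | r | s | ¬¬(¬(s ∨ q ∨ r ∨ p) ⊕ s)
- | - | - | - | ------------------------
0 | 0 | 0 | 0 |            1            
0 | 0 | 0 | 1 |            1            
0 | 0 | 1 | 0 |            0            
0 | 0 | 1 | 1 |            1            
0 | 1 | 0 | 0 |            0            
0 | 1 | 0 | 1 |            1            
0 | 1 | 1 | 0 |            0            
0 | 1 | 1 | 1 |            1            
1 | 0 | 0 | 0 |            0            
1 | 0 | 0 | 1 |            1            
1 | 0 | 1 | 0 |            0            
1 | 0 | 1 | 1 |            1            
1 | 1 | 0 | 0 |            0            
1 | 1 | 0 | 1 |            1            
1 | 1 | 1 | 0 |            0            
1 | 1 | 1 | 1 |            1            
The formula is true on 9 of the 16 rows.

9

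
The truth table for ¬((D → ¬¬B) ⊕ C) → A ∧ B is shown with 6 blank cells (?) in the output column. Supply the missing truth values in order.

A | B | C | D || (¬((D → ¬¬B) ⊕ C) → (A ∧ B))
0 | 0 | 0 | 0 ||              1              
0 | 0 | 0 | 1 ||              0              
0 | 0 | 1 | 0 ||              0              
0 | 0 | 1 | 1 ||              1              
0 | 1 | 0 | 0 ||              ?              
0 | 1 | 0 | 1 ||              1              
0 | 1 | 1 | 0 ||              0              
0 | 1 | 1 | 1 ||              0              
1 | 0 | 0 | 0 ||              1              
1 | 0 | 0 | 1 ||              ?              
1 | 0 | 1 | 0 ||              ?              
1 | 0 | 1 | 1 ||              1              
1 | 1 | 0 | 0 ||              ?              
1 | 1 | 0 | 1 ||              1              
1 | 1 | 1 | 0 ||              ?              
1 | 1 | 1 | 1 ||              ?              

Row A=0, B=1, C=0, D=0: ¬((D → ¬¬B) ⊕ C) = 0, (A ∧ B) = 0, so (¬((D → ¬¬B) ⊕ C) → (A ∧ B)) = 1.
Row A=1, B=0, C=0, D=1: ¬((D → ¬¬B) ⊕ C) = 1, (A ∧ B) = 0, so (¬((D → ¬¬B) ⊕ C) → (A ∧ B)) = 0.
Row A=1, B=0, C=1, D=0: ¬((D → ¬¬B) ⊕ C) = 1, (A ∧ B) = 0, so (¬((D → ¬¬B) ⊕ C) → (A ∧ B)) = 0.
Row A=1, B=1, C=0, D=0: ¬((D → ¬¬B) ⊕ C) = 0, (A ∧ B) = 1, so (¬((D → ¬¬B) ⊕ C) → (A ∧ B)) = 1.
Row A=1, B=1, C=1, D=0: ¬((D → ¬¬B) ⊕ C) = 1, (A ∧ B) = 1, so (¬((D → ¬¬B) ⊕ C) → (A ∧ B)) = 1.
Row A=1, B=1, C=1, D=1: ¬((D → ¬¬B) ⊕ C) = 1, (A ∧ B) = 1, so (¬((D → ¬¬B) ⊕ C) → (A ∧ B)) = 1.

1, 0, 0, 1, 1, 1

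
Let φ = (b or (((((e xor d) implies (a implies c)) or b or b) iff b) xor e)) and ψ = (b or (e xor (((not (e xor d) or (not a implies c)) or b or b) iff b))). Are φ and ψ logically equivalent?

not equivalent

a | b | c | d | e | φ | ψ
- | - | - | - | - | - | -
T | T | T | T | T | T | T
T | T | T | T | F | T | T
T | T | T | F | T | T | T
T | T | T | F | F | T | T
T | T | F | T | T | T | T
T | T | F | T | F | T | T
T | T | F | F | T | T | T
T | T | F | F | F | T | T
T | F | T | T | T | T | T
T | F | T | T | F | F | F
T | F | T | F | T | T | T
T | F | T | F | F | F | F
T | F | F | T | T | T | T
T | F | F | T | F | T | F
T | F | F | F | T | F | T
T | F | F | F | F | F | F
F | T | T | T | T | T | T
F | T | T | T | F | T | T
F | T | T | F | T | T | T
F | T | T | F | F | T | T
F | T | F | T | T | T | T
F | T | F | T | F | T | T
F | T | F | F | T | T | T
F | T | F | F | F | T | T
F | F | T | T | T | T | T
F | F | T | T | F | F | F
F | F | T | F | T | T | T
F | F | T | F | F | F | F
F | F | F | T | T | T | T
F | F | F | T | F | F | T
F | F | F | F | T | T | F
F | F | F | F | F | F | F
The columns differ at a=T, b=F, c=F, d=T, e=F (φ=T, ψ=F), so they are not equivalent.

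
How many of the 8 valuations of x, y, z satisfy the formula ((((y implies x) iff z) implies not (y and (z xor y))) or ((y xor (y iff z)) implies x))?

x  y  z  |  (y implies x)  ((y implies x) iff z)  (z xor y)  (y and (z xor y))  not (y and (z xor y))  (y iff z)  (y xor (y iff z))  φ
T  T  T  |        T                  T                F              F                    T                T              F          T
T  T  F  |        T                  F                T              T                    F                F              T          T
T  F  T  |        T                  T                T              F                    T                F              F          T
T  F  F  |        T                  F                F              F                    T                T              T          T
F  T  T  |        F                  F                F              F                    T                T              F          T
F  T  F  |        F                  T                T              T                    F                F              T          F
F  F  T  |        T                  T                T              F                    T                F              F          T
F  F  F  |        T                  F                F              F                    T                T              T          T
The formula is true on 7 of the 8 rows.

7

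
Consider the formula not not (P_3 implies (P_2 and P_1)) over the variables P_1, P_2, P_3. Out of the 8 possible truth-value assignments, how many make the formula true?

5

P_1 | P_2 | P_3 | φ
--- | --- | --- | -
 1  |  1  |  1  | 1
 1  |  1  |  0  | 1
 1  |  0  |  1  | 0
 1  |  0  |  0  | 1
 0  |  1  |  1  | 0
 0  |  1  |  0  | 1
 0  |  0  |  1  | 0
 0  |  0  |  0  | 1
The formula is true on 5 of the 8 rows.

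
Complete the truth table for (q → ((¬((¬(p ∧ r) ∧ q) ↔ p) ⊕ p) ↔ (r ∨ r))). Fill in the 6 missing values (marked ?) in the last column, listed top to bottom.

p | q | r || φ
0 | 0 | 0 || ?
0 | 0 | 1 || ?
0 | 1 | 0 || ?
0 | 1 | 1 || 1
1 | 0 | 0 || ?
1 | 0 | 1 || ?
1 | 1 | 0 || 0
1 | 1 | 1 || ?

1, 1, 0, 1, 1, 0

Row p=0, q=0, r=0: ((¬((¬(p ∧ r) ∧ q) ↔ p) ⊕ p) ↔ (r ∨ r)) = 1, so the formula = 1.
Row p=0, q=0, r=1: ((¬((¬(p ∧ r) ∧ q) ↔ p) ⊕ p) ↔ (r ∨ r)) = 0, so the formula = 1.
Row p=0, q=1, r=0: ((¬((¬(p ∧ r) ∧ q) ↔ p) ⊕ p) ↔ (r ∨ r)) = 0, so the formula = 0.
Row p=1, q=0, r=0: ((¬((¬(p ∧ r) ∧ q) ↔ p) ⊕ p) ↔ (r ∨ r)) = 1, so the formula = 1.
Row p=1, q=0, r=1: ((¬((¬(p ∧ r) ∧ q) ↔ p) ⊕ p) ↔ (r ∨ r)) = 0, so the formula = 1.
Row p=1, q=1, r=1: ((¬((¬(p ∧ r) ∧ q) ↔ p) ⊕ p) ↔ (r ∨ r)) = 0, so the formula = 0.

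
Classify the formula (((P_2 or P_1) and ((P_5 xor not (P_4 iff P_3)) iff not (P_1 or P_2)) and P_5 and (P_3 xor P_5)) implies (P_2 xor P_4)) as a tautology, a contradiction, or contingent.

P_1 | P_2 | P_3 | P_4 | P_5 || φ
 T  |  T  |  T  |  T  |  T  || T
 T  |  T  |  T  |  T  |  F  || T
 T  |  T  |  T  |  F  |  T  || T
 T  |  T  |  T  |  F  |  F  || T
 T  |  T  |  F  |  T  |  T  || F
 T  |  T  |  F  |  T  |  F  || T
 T  |  T  |  F  |  F  |  T  || T
 T  |  T  |  F  |  F  |  F  || T
 T  |  F  |  T  |  T  |  T  || T
 T  |  F  |  T  |  T  |  F  || T
 T  |  F  |  T  |  F  |  T  || T
 T  |  F  |  T  |  F  |  F  || T
 T  |  F  |  F  |  T  |  T  || T
 T  |  F  |  F  |  T  |  F  || T
 T  |  F  |  F  |  F  |  T  || T
 T  |  F  |  F  |  F  |  F  || T
 F  |  T  |  T  |  T  |  T  || T
 F  |  T  |  T  |  T  |  F  || T
 F  |  T  |  T  |  F  |  T  || T
 F  |  T  |  T  |  F  |  F  || T
 F  |  T  |  F  |  T  |  T  || F
 F  |  T  |  F  |  T  |  F  || T
 F  |  T  |  F  |  F  |  T  || T
 F  |  T  |  F  |  F  |  F  || T
 F  |  F  |  T  |  T  |  T  || T
 F  |  F  |  T  |  T  |  F  || T
 F  |  F  |  T  |  F  |  T  || T
 F  |  F  |  T  |  F  |  F  || T
 F  |  F  |  F  |  T  |  T  || T
 F  |  F  |  F  |  T  |  F  || T
 F  |  F  |  F  |  F  |  T  || T
 F  |  F  |  F  |  F  |  F  || T
30 of 32 rows are T, so the formula is contingent.

contingent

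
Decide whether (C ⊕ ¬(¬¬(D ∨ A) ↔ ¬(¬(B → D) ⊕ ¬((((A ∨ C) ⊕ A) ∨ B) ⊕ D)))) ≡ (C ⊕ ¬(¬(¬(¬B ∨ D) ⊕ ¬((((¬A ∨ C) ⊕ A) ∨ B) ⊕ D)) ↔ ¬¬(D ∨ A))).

not equivalent

A | B | C | D | φ | ψ
- | - | - | - | - | -
1 | 1 | 1 | 1 | 0 | 0
1 | 1 | 1 | 0 | 0 | 0
1 | 1 | 0 | 1 | 1 | 1
1 | 1 | 0 | 0 | 1 | 1
1 | 0 | 1 | 1 | 1 | 1
1 | 0 | 1 | 0 | 0 | 0
1 | 0 | 0 | 1 | 0 | 1
1 | 0 | 0 | 0 | 1 | 0
0 | 1 | 1 | 1 | 0 | 0
0 | 1 | 1 | 0 | 1 | 1
0 | 1 | 0 | 1 | 1 | 1
0 | 1 | 0 | 0 | 0 | 0
0 | 0 | 1 | 1 | 0 | 0
0 | 0 | 1 | 0 | 0 | 0
0 | 0 | 0 | 1 | 0 | 1
0 | 0 | 0 | 0 | 0 | 1
The columns differ at A=1, B=0, C=0, D=1 (φ=0, ψ=1), so they are not equivalent.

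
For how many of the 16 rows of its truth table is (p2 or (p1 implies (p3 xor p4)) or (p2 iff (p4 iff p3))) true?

p1 | p2 | p3 | p4 || φ
T  | T  | T  | T  || T
T  | T  | T  | F  || T
T  | T  | F  | T  || T
T  | T  | F  | F  || T
T  | F  | T  | T  || F
T  | F  | T  | F  || T
T  | F  | F  | T  || T
T  | F  | F  | F  || F
F  | T  | T  | T  || T
F  | T  | T  | F  || T
F  | T  | F  | T  || T
F  | T  | F  | F  || T
F  | F  | T  | T  || T
F  | F  | T  | F  || T
F  | F  | F  | T  || T
F  | F  | F  | F  || T
The formula is true on 14 of the 16 rows.

14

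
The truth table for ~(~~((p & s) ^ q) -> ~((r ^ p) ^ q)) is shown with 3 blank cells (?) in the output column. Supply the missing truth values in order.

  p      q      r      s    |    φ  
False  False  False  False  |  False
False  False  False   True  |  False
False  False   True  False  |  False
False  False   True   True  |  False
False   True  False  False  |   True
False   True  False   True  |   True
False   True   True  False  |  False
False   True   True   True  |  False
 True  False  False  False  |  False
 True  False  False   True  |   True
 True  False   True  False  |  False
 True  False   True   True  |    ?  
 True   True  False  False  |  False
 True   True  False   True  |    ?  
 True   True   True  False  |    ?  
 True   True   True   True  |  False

False, False, True

Row p=True, q=False, r=True, s=True: ~~((p & s) ^ q) = True, ~((r ^ p) ^ q) = True, (~~((p & s) ^ q) -> ~((r ^ p) ^ q)) = True, so the formula = False.
Row p=True, q=True, r=False, s=True: ~~((p & s) ^ q) = False, ~((r ^ p) ^ q) = True, (~~((p & s) ^ q) -> ~((r ^ p) ^ q)) = True, so the formula = False.
Row p=True, q=True, r=True, s=False: ~~((p & s) ^ q) = True, ~((r ^ p) ^ q) = False, (~~((p & s) ^ q) -> ~((r ^ p) ^ q)) = False, so the formula = True.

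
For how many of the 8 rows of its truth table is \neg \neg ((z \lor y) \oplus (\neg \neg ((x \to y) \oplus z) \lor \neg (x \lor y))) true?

x | y | z || (z \lor y) | (x \to y) | ((x \to y) \oplus z) | \neg ((x \to y) \oplus z) | (x \lor y) | \neg (x \lor y) | φ
F | F | F ||     F      |     T     |          T           |             F             |     F      |        T        | T
F | F | T ||     T      |     T     |          F           |             T             |     F      |        T        | F
F | T | F ||     T      |     T     |          T           |             F             |     T      |        F        | F
F | T | T ||     T      |     T     |          F           |             T             |     T      |        F        | T
T | F | F ||     F      |     F     |          F           |             T             |     T      |        F        | F
T | F | T ||     T      |     F     |          T           |             F             |     T      |        F        | F
T | T | F ||     T      |     T     |          T           |             F             |     T      |        F        | F
T | T | T ||     T      |     T     |          F           |             T             |     T      |        F        | T
The formula is true on 3 of the 8 rows.

3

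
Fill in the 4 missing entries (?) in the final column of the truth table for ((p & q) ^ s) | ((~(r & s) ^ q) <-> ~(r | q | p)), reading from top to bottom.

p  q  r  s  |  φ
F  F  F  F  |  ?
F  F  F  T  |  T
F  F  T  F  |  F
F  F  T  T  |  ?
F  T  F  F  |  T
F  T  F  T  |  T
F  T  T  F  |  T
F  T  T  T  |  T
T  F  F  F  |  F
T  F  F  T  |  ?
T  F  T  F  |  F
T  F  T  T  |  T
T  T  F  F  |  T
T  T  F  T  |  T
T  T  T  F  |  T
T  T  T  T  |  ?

Row p=F, q=F, r=F, s=F: ((p & q) ^ s) = F, ((~(r & s) ^ q) <-> ~(r | q | p)) = T, so the formula = T.
Row p=F, q=F, r=T, s=T: ((p & q) ^ s) = T, ((~(r & s) ^ q) <-> ~(r | q | p)) = T, so the formula = T.
Row p=T, q=F, r=F, s=T: ((p & q) ^ s) = T, ((~(r & s) ^ q) <-> ~(r | q | p)) = F, so the formula = T.
Row p=T, q=T, r=T, s=T: ((p & q) ^ s) = F, ((~(r & s) ^ q) <-> ~(r | q | p)) = F, so the formula = F.

T, T, T, F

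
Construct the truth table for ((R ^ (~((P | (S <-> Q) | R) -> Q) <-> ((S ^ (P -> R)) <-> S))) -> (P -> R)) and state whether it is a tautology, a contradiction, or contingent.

P  Q  R  S     (S <-> Q)  (P | (S <-> Q) | R)  ((P | (S <-> Q) | R) -> Q)  ~((P | (S <-> Q) | R) -> Q)  (P -> R)  (S ^ (P -> R))  ((S ^ (P -> R)) <-> S)  φ
T  T  T  T         T               T                       T                            F                  T            F                   F             T
T  T  T  F         F               T                       T                            F                  T            T                   F             T
T  T  F  T         T               T                       T                            F                  F            T                   T             T
T  T  F  F         F               T                       T                            F                  F            F                   T             T
T  F  T  T         F               T                       F                            T                  T            F                   F             T
T  F  T  F         T               T                       F                            T                  T            T                   F             T
T  F  F  T         F               T                       F                            T                  F            T                   T             F
T  F  F  F         T               T                       F                            T                  F            F                   T             F
F  T  T  T         T               T                       T                            F                  T            F                   F             T
F  T  T  F         F               T                       T                            F                  T            T                   F             T
F  T  F  T         T               T                       T                            F                  T            F                   F             T
F  T  F  F         F               F                       T                            F                  T            T                   F             T
F  F  T  T         F               T                       F                            T                  T            F                   F             T
F  F  T  F         T               T                       F                            T                  T            T                   F             T
F  F  F  T         F               F                       T                            F                  T            F                   F             T
F  F  F  F         T               T                       F                            T                  T            T                   F             T
14 of 16 rows are T, so the formula is contingent.

contingent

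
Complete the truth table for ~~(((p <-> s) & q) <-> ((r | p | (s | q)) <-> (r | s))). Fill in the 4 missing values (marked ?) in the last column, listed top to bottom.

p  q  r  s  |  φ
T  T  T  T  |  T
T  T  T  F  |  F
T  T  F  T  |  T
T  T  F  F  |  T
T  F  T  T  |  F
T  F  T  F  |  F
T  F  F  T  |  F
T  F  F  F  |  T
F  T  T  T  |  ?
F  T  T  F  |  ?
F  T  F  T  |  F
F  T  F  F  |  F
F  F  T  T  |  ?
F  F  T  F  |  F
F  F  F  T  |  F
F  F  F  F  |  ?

Row p=F, q=T, r=T, s=T: (((p <-> s) & q) <-> ((r | p | (s | q)) <-> (r | s))) = F, ~(((p <-> s) & q) <-> ((r | p | (s | q)) <-> (r | s))) = T, so the formula = F.
Row p=F, q=T, r=T, s=F: (((p <-> s) & q) <-> ((r | p | (s | q)) <-> (r | s))) = T, ~(((p <-> s) & q) <-> ((r | p | (s | q)) <-> (r | s))) = F, so the formula = T.
Row p=F, q=F, r=T, s=T: (((p <-> s) & q) <-> ((r | p | (s | q)) <-> (r | s))) = F, ~(((p <-> s) & q) <-> ((r | p | (s | q)) <-> (r | s))) = T, so the formula = F.
Row p=F, q=F, r=F, s=F: (((p <-> s) & q) <-> ((r | p | (s | q)) <-> (r | s))) = F, ~(((p <-> s) & q) <-> ((r | p | (s | q)) <-> (r | s))) = T, so the formula = F.

F, T, F, F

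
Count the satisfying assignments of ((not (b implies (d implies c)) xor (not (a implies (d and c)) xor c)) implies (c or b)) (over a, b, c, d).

a | b | c | d | (d implies c) | (b implies (d implies c)) | (d and c) | (a implies (d and c)) | not (a implies (d and c)) | (c or b) | φ
- | - | - | - | ------------- | ------------------------- | --------- | --------------------- | ------------------------- | -------- | -
T | T | T | T |       T       |             T             |     T     |           T           |             F             |    T     | T
T | T | T | F |       T       |             T             |     F     |           F           |             T             |    T     | T
T | T | F | T |       F       |             F             |     F     |           F           |             T             |    T     | T
T | T | F | F |       T       |             T             |     F     |           F           |             T             |    T     | T
T | F | T | T |       T       |             T             |     T     |           T           |             F             |    T     | T
T | F | T | F |       T       |             T             |     F     |           F           |             T             |    T     | T
T | F | F | T |       F       |             T             |     F     |           F           |             T             |    F     | F
T | F | F | F |       T       |             T             |     F     |           F           |             T             |    F     | F
F | T | T | T |       T       |             T             |     T     |           T           |             F             |    T     | T
F | T | T | F |       T       |             T             |     F     |           T           |             F             |    T     | T
F | T | F | T |       F       |             F             |     F     |           T           |             F             |    T     | T
F | T | F | F |       T       |             T             |     F     |           T           |             F             |    T     | T
F | F | T | T |       T       |             T             |     T     |           T           |             F             |    T     | T
F | F | T | F |       T       |             T             |     F     |           T           |             F             |    T     | T
F | F | F | T |       F       |             T             |     F     |           T           |             F             |    F     | T
F | F | F | F |       T       |             T             |     F     |           T           |             F             |    F     | T
The formula is true on 14 of the 16 rows.

14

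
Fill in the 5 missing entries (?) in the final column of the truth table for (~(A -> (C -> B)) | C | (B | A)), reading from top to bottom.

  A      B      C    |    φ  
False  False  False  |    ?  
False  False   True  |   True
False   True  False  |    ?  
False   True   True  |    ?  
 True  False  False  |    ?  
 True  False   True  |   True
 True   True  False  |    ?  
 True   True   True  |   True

False, True, True, True, True

Row A=False, B=False, C=False: ~(A -> (C -> B)) = False, (B | A) = False, so the formula = False.
Row A=False, B=True, C=False: ~(A -> (C -> B)) = False, (B | A) = True, so the formula = True.
Row A=False, B=True, C=True: ~(A -> (C -> B)) = False, (B | A) = True, so the formula = True.
Row A=True, B=False, C=False: ~(A -> (C -> B)) = False, (B | A) = True, so the formula = True.
Row A=True, B=True, C=False: ~(A -> (C -> B)) = False, (B | A) = True, so the formula = True.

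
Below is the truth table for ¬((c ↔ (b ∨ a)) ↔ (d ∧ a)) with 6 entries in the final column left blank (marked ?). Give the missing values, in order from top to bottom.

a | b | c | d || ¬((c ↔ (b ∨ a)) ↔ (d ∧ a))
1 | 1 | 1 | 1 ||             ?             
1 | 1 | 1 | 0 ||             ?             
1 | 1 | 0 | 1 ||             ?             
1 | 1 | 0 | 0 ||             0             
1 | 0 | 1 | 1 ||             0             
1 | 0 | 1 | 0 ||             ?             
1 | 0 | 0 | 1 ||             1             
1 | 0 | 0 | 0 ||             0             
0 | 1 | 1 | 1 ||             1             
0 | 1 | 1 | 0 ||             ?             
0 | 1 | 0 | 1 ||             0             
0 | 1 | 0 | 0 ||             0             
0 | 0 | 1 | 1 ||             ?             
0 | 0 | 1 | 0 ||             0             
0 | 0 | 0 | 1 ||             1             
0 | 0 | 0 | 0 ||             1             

Row a=1, b=1, c=1, d=1: (c ↔ (b ∨ a)) = 1, (d ∧ a) = 1, ((c ↔ (b ∨ a)) ↔ (d ∧ a)) = 1, so ¬((c ↔ (b ∨ a)) ↔ (d ∧ a)) = 0.
Row a=1, b=1, c=1, d=0: (c ↔ (b ∨ a)) = 1, (d ∧ a) = 0, ((c ↔ (b ∨ a)) ↔ (d ∧ a)) = 0, so ¬((c ↔ (b ∨ a)) ↔ (d ∧ a)) = 1.
Row a=1, b=1, c=0, d=1: (c ↔ (b ∨ a)) = 0, (d ∧ a) = 1, ((c ↔ (b ∨ a)) ↔ (d ∧ a)) = 0, so ¬((c ↔ (b ∨ a)) ↔ (d ∧ a)) = 1.
Row a=1, b=0, c=1, d=0: (c ↔ (b ∨ a)) = 1, (d ∧ a) = 0, ((c ↔ (b ∨ a)) ↔ (d ∧ a)) = 0, so ¬((c ↔ (b ∨ a)) ↔ (d ∧ a)) = 1.
Row a=0, b=1, c=1, d=0: (c ↔ (b ∨ a)) = 1, (d ∧ a) = 0, ((c ↔ (b ∨ a)) ↔ (d ∧ a)) = 0, so ¬((c ↔ (b ∨ a)) ↔ (d ∧ a)) = 1.
Row a=0, b=0, c=1, d=1: (c ↔ (b ∨ a)) = 0, (d ∧ a) = 0, ((c ↔ (b ∨ a)) ↔ (d ∧ a)) = 1, so ¬((c ↔ (b ∨ a)) ↔ (d ∧ a)) = 0.

0, 1, 1, 1, 1, 0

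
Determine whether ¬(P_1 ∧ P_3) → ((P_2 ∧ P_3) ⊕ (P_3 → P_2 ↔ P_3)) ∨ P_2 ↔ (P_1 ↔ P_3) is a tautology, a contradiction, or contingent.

P_1 | P_2 | P_3 | φ
--- | --- | --- | -
 1  |  1  |  1  | 1
 1  |  1  |  0  | 0
 1  |  0  |  1  | 1
 1  |  0  |  0  | 1
 0  |  1  |  1  | 0
 0  |  1  |  0  | 1
 0  |  0  |  1  | 1
 0  |  0  |  0  | 0
5 of 8 rows are 1, so the formula is contingent.

contingent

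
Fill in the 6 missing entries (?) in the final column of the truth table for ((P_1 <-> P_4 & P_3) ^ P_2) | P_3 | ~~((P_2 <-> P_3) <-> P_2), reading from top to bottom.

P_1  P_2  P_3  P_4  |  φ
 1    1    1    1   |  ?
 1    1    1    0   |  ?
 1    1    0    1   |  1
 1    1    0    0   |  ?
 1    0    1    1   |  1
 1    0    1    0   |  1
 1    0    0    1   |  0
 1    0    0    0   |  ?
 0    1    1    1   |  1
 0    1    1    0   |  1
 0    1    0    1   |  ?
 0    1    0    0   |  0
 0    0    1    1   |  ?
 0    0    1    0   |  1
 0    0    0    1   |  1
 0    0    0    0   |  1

1, 1, 1, 0, 0, 1

Row P_1=1, P_2=1, P_3=1, P_4=1: ((P_1 <-> P_4 & P_3) ^ P_2) = 0, ~~((P_2 <-> P_3) <-> P_2) = 1, so the formula = 1.
Row P_1=1, P_2=1, P_3=1, P_4=0: ((P_1 <-> P_4 & P_3) ^ P_2) = 1, ~~((P_2 <-> P_3) <-> P_2) = 1, so the formula = 1.
Row P_1=1, P_2=1, P_3=0, P_4=0: ((P_1 <-> P_4 & P_3) ^ P_2) = 1, ~~((P_2 <-> P_3) <-> P_2) = 0, so the formula = 1.
Row P_1=1, P_2=0, P_3=0, P_4=0: ((P_1 <-> P_4 & P_3) ^ P_2) = 0, ~~((P_2 <-> P_3) <-> P_2) = 0, so the formula = 0.
Row P_1=0, P_2=1, P_3=0, P_4=1: ((P_1 <-> P_4 & P_3) ^ P_2) = 0, ~~((P_2 <-> P_3) <-> P_2) = 0, so the formula = 0.
Row P_1=0, P_2=0, P_3=1, P_4=1: ((P_1 <-> P_4 & P_3) ^ P_2) = 0, ~~((P_2 <-> P_3) <-> P_2) = 1, so the formula = 1.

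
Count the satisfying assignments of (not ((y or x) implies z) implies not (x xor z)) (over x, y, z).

6

x | y | z || φ
1 | 1 | 1 || 1
1 | 1 | 0 || 0
1 | 0 | 1 || 1
1 | 0 | 0 || 0
0 | 1 | 1 || 1
0 | 1 | 0 || 1
0 | 0 | 1 || 1
0 | 0 | 0 || 1
The formula is true on 6 of the 8 rows.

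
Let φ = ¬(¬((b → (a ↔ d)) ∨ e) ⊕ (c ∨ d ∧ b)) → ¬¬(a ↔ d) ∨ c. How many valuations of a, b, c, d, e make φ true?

26

a | b | c | d | e || φ
1 | 1 | 1 | 1 | 1 || 1
1 | 1 | 1 | 1 | 0 || 1
1 | 1 | 1 | 0 | 1 || 1
1 | 1 | 1 | 0 | 0 || 1
1 | 1 | 0 | 1 | 1 || 1
1 | 1 | 0 | 1 | 0 || 1
1 | 1 | 0 | 0 | 1 || 0
1 | 1 | 0 | 0 | 0 || 1
1 | 0 | 1 | 1 | 1 || 1
1 | 0 | 1 | 1 | 0 || 1
1 | 0 | 1 | 0 | 1 || 1
1 | 0 | 1 | 0 | 0 || 1
1 | 0 | 0 | 1 | 1 || 1
1 | 0 | 0 | 1 | 0 || 1
1 | 0 | 0 | 0 | 1 || 0
1 | 0 | 0 | 0 | 0 || 0
0 | 1 | 1 | 1 | 1 || 1
0 | 1 | 1 | 1 | 0 || 1
0 | 1 | 1 | 0 | 1 || 1
0 | 1 | 1 | 0 | 0 || 1
0 | 1 | 0 | 1 | 1 || 1
0 | 1 | 0 | 1 | 0 || 0
0 | 1 | 0 | 0 | 1 || 1
0 | 1 | 0 | 0 | 0 || 1
0 | 0 | 1 | 1 | 1 || 1
0 | 0 | 1 | 1 | 0 || 1
0 | 0 | 1 | 0 | 1 || 1
0 | 0 | 1 | 0 | 0 || 1
0 | 0 | 0 | 1 | 1 || 0
0 | 0 | 0 | 1 | 0 || 0
0 | 0 | 0 | 0 | 1 || 1
0 | 0 | 0 | 0 | 0 || 1
The formula is true on 26 of the 32 rows.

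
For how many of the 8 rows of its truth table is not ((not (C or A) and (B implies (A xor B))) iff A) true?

6

A | B | C | φ
- | - | - | -
F | F | F | T
F | F | T | F
F | T | F | T
F | T | T | F
T | F | F | T
T | F | T | T
T | T | F | T
T | T | T | T
The formula is true on 6 of the 8 rows.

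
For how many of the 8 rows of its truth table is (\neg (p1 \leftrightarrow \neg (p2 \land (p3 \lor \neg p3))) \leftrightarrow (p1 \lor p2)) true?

2

p1  p2  p3  |  \neg p3  (p3 \lor \neg p3)  (p2 \land (p3 \lor \neg p3))  (p1 \lor p2)  φ
0   0   0   |     1             1                       0                     0        0
0   0   1   |     0             1                       0                     0        0
0   1   0   |     1             1                       1                     1        0
0   1   1   |     0             1                       1                     1        0
1   0   0   |     1             1                       0                     1        0
1   0   1   |     0             1                       0                     1        0
1   1   0   |     1             1                       1                     1        1
1   1   1   |     0             1                       1                     1        1
The formula is true on 2 of the 8 rows.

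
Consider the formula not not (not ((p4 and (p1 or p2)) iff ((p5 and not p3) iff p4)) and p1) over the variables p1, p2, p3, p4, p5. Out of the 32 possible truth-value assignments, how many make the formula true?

  p1  |   p2  |   p3  |   p4  |   p5  |   φ  
----- | ----- | ----- | ----- | ----- | -----
False | False | False | False | False | False
False | False | False | False |  True | False
False | False | False |  True | False | False
False | False | False |  True |  True | False
False | False |  True | False | False | False
False | False |  True | False |  True | False
False | False |  True |  True | False | False
False | False |  True |  True |  True | False
False |  True | False | False | False | False
False |  True | False | False |  True | False
False |  True | False |  True | False | False
False |  True | False |  True |  True | False
False |  True |  True | False | False | False
False |  True |  True | False |  True | False
False |  True |  True |  True | False | False
False |  True |  True |  True |  True | False
 True | False | False | False | False |  True
 True | False | False | False |  True | False
 True | False | False |  True | False |  True
 True | False | False |  True |  True | False
 True | False |  True | False | False |  True
 True | False |  True | False |  True |  True
 True | False |  True |  True | False |  True
 True | False |  True |  True |  True |  True
 True |  True | False | False | False |  True
 True |  True | False | False |  True | False
 True |  True | False |  True | False |  True
 True |  True | False |  True |  True | False
 True |  True |  True | False | False |  True
 True |  True |  True | False |  True |  True
 True |  True |  True |  True | False |  True
 True |  True |  True |  True |  True |  True
The formula is true on 12 of the 32 rows.

12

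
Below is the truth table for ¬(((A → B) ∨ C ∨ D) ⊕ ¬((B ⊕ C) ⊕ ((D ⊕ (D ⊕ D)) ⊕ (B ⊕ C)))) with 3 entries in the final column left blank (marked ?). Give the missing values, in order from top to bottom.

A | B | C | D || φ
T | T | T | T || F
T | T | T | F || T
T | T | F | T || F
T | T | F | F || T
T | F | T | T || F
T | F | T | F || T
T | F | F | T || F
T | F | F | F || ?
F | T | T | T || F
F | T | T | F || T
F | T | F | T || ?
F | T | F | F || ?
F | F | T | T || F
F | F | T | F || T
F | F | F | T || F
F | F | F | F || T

F, F, T

Row A=T, B=F, C=F, D=F: ((A → B) ∨ C ∨ D) = F, ¬((B ⊕ C) ⊕ ((D ⊕ (D ⊕ D)) ⊕ (B ⊕ C))) = T, (((A → B) ∨ C ∨ D) ⊕ ¬((B ⊕ C) ⊕ ((D ⊕ (D ⊕ D)) ⊕ (B ⊕ C)))) = T, so the formula = F.
Row A=F, B=T, C=F, D=T: ((A → B) ∨ C ∨ D) = T, ¬((B ⊕ C) ⊕ ((D ⊕ (D ⊕ D)) ⊕ (B ⊕ C))) = F, (((A → B) ∨ C ∨ D) ⊕ ¬((B ⊕ C) ⊕ ((D ⊕ (D ⊕ D)) ⊕ (B ⊕ C)))) = T, so the formula = F.
Row A=F, B=T, C=F, D=F: ((A → B) ∨ C ∨ D) = T, ¬((B ⊕ C) ⊕ ((D ⊕ (D ⊕ D)) ⊕ (B ⊕ C))) = T, (((A → B) ∨ C ∨ D) ⊕ ¬((B ⊕ C) ⊕ ((D ⊕ (D ⊕ D)) ⊕ (B ⊕ C)))) = F, so the formula = T.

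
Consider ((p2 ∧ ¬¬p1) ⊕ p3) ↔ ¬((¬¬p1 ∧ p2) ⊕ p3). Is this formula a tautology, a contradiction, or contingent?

contradiction

p1 | p2 | p3 || φ
0  | 0  | 0  || 0
0  | 0  | 1  || 0
0  | 1  | 0  || 0
0  | 1  | 1  || 0
1  | 0  | 0  || 0
1  | 0  | 1  || 0
1  | 1  | 0  || 0
1  | 1  | 1  || 0
Every row is 0, so the formula is a contradiction.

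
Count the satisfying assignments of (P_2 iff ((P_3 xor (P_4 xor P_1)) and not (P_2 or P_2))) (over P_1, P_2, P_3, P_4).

P_1  P_2  P_3  P_4  |  (P_4 xor P_1)  (P_3 xor (P_4 xor P_1))  (P_2 or P_2)  not (P_2 or P_2)  φ
 F    F    F    F   |        F                   F                  F               T          T
 F    F    F    T   |        T                   T                  F               T          F
 F    F    T    F   |        F                   T                  F               T          F
 F    F    T    T   |        T                   F                  F               T          T
 F    T    F    F   |        F                   F                  T               F          F
 F    T    F    T   |        T                   T                  T               F          F
 F    T    T    F   |        F                   T                  T               F          F
 F    T    T    T   |        T                   F                  T               F          F
 T    F    F    F   |        T                   T                  F               T          F
 T    F    F    T   |        F                   F                  F               T          T
 T    F    T    F   |        T                   F                  F               T          T
 T    F    T    T   |        F                   T                  F               T          F
 T    T    F    F   |        T                   T                  T               F          F
 T    T    F    T   |        F                   F                  T               F          F
 T    T    T    F   |        T                   F                  T               F          F
 T    T    T    T   |        F                   T                  T               F          F
The formula is true on 4 of the 16 rows.

4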